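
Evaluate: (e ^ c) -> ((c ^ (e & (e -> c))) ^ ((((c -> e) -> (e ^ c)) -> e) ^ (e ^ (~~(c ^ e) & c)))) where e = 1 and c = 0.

0

e ^ c = 1 ^ 0 = 1
e -> c = 1 -> 0 = 0
e & (e -> c) = 1 & 0 = 0
c ^ (e & (e -> c)) = 0 ^ 0 = 0
c -> e = 0 -> 1 = 1
e ^ c = 1 ^ 0 = 1
(c -> e) -> (e ^ c) = 1 -> 1 = 1
((c -> e) -> (e ^ c)) -> e = 1 -> 1 = 1
c ^ e = 0 ^ 1 = 1
~(c ^ e) = ~1 = 0
~~(c ^ e) = ~0 = 1
~~(c ^ e) & c = 1 & 0 = 0
e ^ (~~(c ^ e) & c) = 1 ^ 0 = 1
(((c -> e) -> (e ^ c)) -> e) ^ (e ^ (~~(c ^ e) & c)) = 1 ^ 1 = 0
(c ^ (e & (e -> c))) ^ ((((c -> e) -> (e ^ c)) -> e) ^ (e ^ (~~(c ^ e) & c))) = 0 ^ 0 = 0
(e ^ c) -> ((c ^ (e & (e -> c))) ^ ((((c -> e) -> (e ^ c)) -> e) ^ (e ^ (~~(c ^ e) & c)))) = 1 -> 0 = 0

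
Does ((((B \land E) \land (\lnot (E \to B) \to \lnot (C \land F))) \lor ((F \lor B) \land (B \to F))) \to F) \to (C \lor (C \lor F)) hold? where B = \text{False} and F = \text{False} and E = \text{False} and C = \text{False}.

B \land E = \text{False} \land \text{False} = \text{False}
E \to B = \text{False} \to \text{False} = \text{True}
\lnot (E \to B) = \lnot \text{True} = \text{False}
C \land F = \text{False} \land \text{False} = \text{False}
\lnot (C \land F) = \lnot \text{False} = \text{True}
\lnot (E \to B) \to \lnot (C \land F) = \text{False} \to \text{True} = \text{True}
(B \land E) \land (\lnot (E \to B) \to \lnot (C \land F)) = \text{False} \land \text{True} = \text{False}
F \lor B = \text{False} \lor \text{False} = \text{False}
B \to F = \text{False} \to \text{False} = \text{True}
(F \lor B) \land (B \to F) = \text{False} \land \text{True} = \text{False}
((B \land E) \land (\lnot (E \to B) \to \lnot (C \land F))) \lor ((F \lor B) \land (B \to F)) = \text{False} \lor \text{False} = \text{False}
(((B \land E) \land (\lnot (E \to B) \to \lnot (C \land F))) \lor ((F \lor B) \land (B \to F))) \to F = \text{False} \to \text{False} = \text{True}
C \lor F = \text{False} \lor \text{False} = \text{False}
C \lor (C \lor F) = \text{False} \lor \text{False} = \text{False}
((((B \land E) \land (\lnot (E \to B) \to \lnot (C \land F))) \lor ((F \lor B) \land (B \to F))) \to F) \to (C \lor (C \lor F)) = \text{True} \to \text{False} = \text{False}

\text{False}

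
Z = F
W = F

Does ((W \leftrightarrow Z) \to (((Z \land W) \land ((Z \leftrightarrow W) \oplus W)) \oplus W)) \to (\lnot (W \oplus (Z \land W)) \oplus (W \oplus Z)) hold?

W \leftrightarrow Z = F \leftrightarrow F = T
Z \land W = F \land F = F
Z \leftrightarrow W = F \leftrightarrow F = T
(Z \leftrightarrow W) \oplus W = T \oplus F = T
(Z \land W) \land ((Z \leftrightarrow W) \oplus W) = F \land T = F
((Z \land W) \land ((Z \leftrightarrow W) \oplus W)) \oplus W = F \oplus F = F
(W \leftrightarrow Z) \to (((Z \land W) \land ((Z \leftrightarrow W) \oplus W)) \oplus W) = T \to F = F
Z \land W = F \land F = F
W \oplus (Z \land W) = F \oplus F = F
\lnot (W \oplus (Z \land W)) = \lnot F = T
W \oplus Z = F \oplus F = F
\lnot (W \oplus (Z \land W)) \oplus (W \oplus Z) = T \oplus F = T
((W \leftrightarrow Z) \to (((Z \land W) \land ((Z \leftrightarrow W) \oplus W)) \oplus W)) \to (\lnot (W \oplus (Z \land W)) \oplus (W \oplus Z)) = F \to T = T

T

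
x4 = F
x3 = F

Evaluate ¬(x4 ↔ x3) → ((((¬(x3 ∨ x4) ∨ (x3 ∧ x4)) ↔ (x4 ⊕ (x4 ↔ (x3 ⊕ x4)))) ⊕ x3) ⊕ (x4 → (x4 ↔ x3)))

T

x4 ↔ x3 = F ↔ F = T
¬(x4 ↔ x3) = ¬T = F
x3 ∨ x4 = F ∨ F = F
¬(x3 ∨ x4) = ¬F = T
x3 ∧ x4 = F ∧ F = F
¬(x3 ∨ x4) ∨ (x3 ∧ x4) = T ∨ F = T
x3 ⊕ x4 = F ⊕ F = F
x4 ↔ (x3 ⊕ x4) = F ↔ F = T
x4 ⊕ (x4 ↔ (x3 ⊕ x4)) = F ⊕ T = T
(¬(x3 ∨ x4) ∨ (x3 ∧ x4)) ↔ (x4 ⊕ (x4 ↔ (x3 ⊕ x4))) = T ↔ T = T
((¬(x3 ∨ x4) ∨ (x3 ∧ x4)) ↔ (x4 ⊕ (x4 ↔ (x3 ⊕ x4)))) ⊕ x3 = T ⊕ F = T
x4 ↔ x3 = F ↔ F = T
x4 → (x4 ↔ x3) = F → T = T
(((¬(x3 ∨ x4) ∨ (x3 ∧ x4)) ↔ (x4 ⊕ (x4 ↔ (x3 ⊕ x4)))) ⊕ x3) ⊕ (x4 → (x4 ↔ x3)) = T ⊕ T = F
¬(x4 ↔ x3) → ((((¬(x3 ∨ x4) ∨ (x3 ∧ x4)) ↔ (x4 ⊕ (x4 ↔ (x3 ⊕ x4)))) ⊕ x3) ⊕ (x4 → (x4 ↔ x3))) = F → F = T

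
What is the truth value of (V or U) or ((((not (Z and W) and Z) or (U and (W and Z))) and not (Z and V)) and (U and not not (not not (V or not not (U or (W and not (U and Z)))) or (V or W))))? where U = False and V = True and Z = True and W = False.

True

V or U = True or False = True
Z and W = True and False = False
not (Z and W) = not False = True
not (Z and W) and Z = True and True = True
W and Z = False and True = False
U and (W and Z) = False and False = False
(not (Z and W) and Z) or (U and (W and Z)) = True or False = True
Z and V = True and True = True
not (Z and V) = not True = False
((not (Z and W) and Z) or (U and (W and Z))) and not (Z and V) = True and False = False
U and Z = False and True = False
not (U and Z) = not False = True
W and not (U and Z) = False and True = False
U or (W and not (U and Z)) = False or False = False
not (U or (W and not (U and Z))) = not False = True
not not (U or (W and not (U and Z))) = not True = False
V or not not (U or (W and not (U and Z))) = True or False = True
not (V or not not (U or (W and not (U and Z)))) = not True = False
not not (V or not not (U or (W and not (U and Z)))) = not False = True
V or W = True or False = True
not not (V or not not (U or (W and not (U and Z)))) or (V or W) = True or True = True
not (not not (V or not not (U or (W and not (U and Z)))) or (V or W)) = not True = False
not not (not not (V or not not (U or (W and not (U and Z)))) or (V or W)) = not False = True
U and not not (not not (V or not not (U or (W and not (U and Z)))) or (V or W)) = False and True = False
(((not (Z and W) and Z) or (U and (W and Z))) and not (Z and V)) and (U and not not (not not (V or not not (U or (W and not (U and Z)))) or (V or W))) = False and False = False
(V or U) or ((((not (Z and W) and Z) or (U and (W and Z))) and not (Z and V)) and (U and not not (not not (V or not not (U or (W and not (U and Z)))) or (V or W)))) = True or False = True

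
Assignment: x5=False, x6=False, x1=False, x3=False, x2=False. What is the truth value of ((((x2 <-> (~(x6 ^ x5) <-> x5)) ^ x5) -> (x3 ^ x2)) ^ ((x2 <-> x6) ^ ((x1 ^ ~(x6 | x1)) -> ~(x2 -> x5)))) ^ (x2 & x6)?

True

Substituting x5=False, x6=False, x1=False, x3=False, x2=False:
x6 ^ x5 = False ^ False = False
~(x6 ^ x5) = ~False = True
~(x6 ^ x5) <-> x5 = True <-> False = False
x2 <-> (~(x6 ^ x5) <-> x5) = False <-> False = True
(x2 <-> (~(x6 ^ x5) <-> x5)) ^ x5 = True ^ False = True
x3 ^ x2 = False ^ False = False
((x2 <-> (~(x6 ^ x5) <-> x5)) ^ x5) -> (x3 ^ x2) = True -> False = False
x2 <-> x6 = False <-> False = True
x6 | x1 = False | False = False
~(x6 | x1) = ~False = True
x1 ^ ~(x6 | x1) = False ^ True = True
x2 -> x5 = False -> False = True
~(x2 -> x5) = ~True = False
(x1 ^ ~(x6 | x1)) -> ~(x2 -> x5) = True -> False = False
(x2 <-> x6) ^ ((x1 ^ ~(x6 | x1)) -> ~(x2 -> x5)) = True ^ False = True
(((x2 <-> (~(x6 ^ x5) <-> x5)) ^ x5) -> (x3 ^ x2)) ^ ((x2 <-> x6) ^ ((x1 ^ ~(x6 | x1)) -> ~(x2 -> x5))) = False ^ True = True
x2 & x6 = False & False = False
((((x2 <-> (~(x6 ^ x5) <-> x5)) ^ x5) -> (x3 ^ x2)) ^ ((x2 <-> x6) ^ ((x1 ^ ~(x6 | x1)) -> ~(x2 -> x5)))) ^ (x2 & x6) = True ^ False = True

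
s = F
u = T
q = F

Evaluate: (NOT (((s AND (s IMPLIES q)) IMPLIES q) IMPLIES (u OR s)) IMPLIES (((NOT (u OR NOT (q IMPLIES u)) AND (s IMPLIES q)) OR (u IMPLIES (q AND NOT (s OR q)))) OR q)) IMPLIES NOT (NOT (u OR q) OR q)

s IMPLIES q = F IMPLIES F = T
s AND (s IMPLIES q) = F AND T = F
(s AND (s IMPLIES q)) IMPLIES q = F IMPLIES F = T
u OR s = T OR F = T
((s AND (s IMPLIES q)) IMPLIES q) IMPLIES (u OR s) = T IMPLIES T = T
NOT (((s AND (s IMPLIES q)) IMPLIES q) IMPLIES (u OR s)) = NOT T = F
q IMPLIES u = F IMPLIES T = T
NOT (q IMPLIES u) = NOT T = F
u OR NOT (q IMPLIES u) = T OR F = T
NOT (u OR NOT (q IMPLIES u)) = NOT T = F
s IMPLIES q = F IMPLIES F = T
NOT (u OR NOT (q IMPLIES u)) AND (s IMPLIES q) = F AND T = F
s OR q = F OR F = F
NOT (s OR q) = NOT F = T
q AND NOT (s OR q) = F AND T = F
u IMPLIES (q AND NOT (s OR q)) = T IMPLIES F = F
(NOT (u OR NOT (q IMPLIES u)) AND (s IMPLIES q)) OR (u IMPLIES (q AND NOT (s OR q))) = F OR F = F
((NOT (u OR NOT (q IMPLIES u)) AND (s IMPLIES q)) OR (u IMPLIES (q AND NOT (s OR q)))) OR q = F OR F = F
NOT (((s AND (s IMPLIES q)) IMPLIES q) IMPLIES (u OR s)) IMPLIES (((NOT (u OR NOT (q IMPLIES u)) AND (s IMPLIES q)) OR (u IMPLIES (q AND NOT (s OR q)))) OR q) = F IMPLIES F = T
u OR q = T OR F = T
NOT (u OR q) = NOT T = F
NOT (u OR q) OR q = F OR F = F
NOT (NOT (u OR q) OR q) = NOT F = T
(NOT (((s AND (s IMPLIES q)) IMPLIES q) IMPLIES (u OR s)) IMPLIES (((NOT (u OR NOT (q IMPLIES u)) AND (s IMPLIES q)) OR (u IMPLIES (q AND NOT (s OR q)))) OR q)) IMPLIES NOT (NOT (u OR q) OR q) = T IMPLIES T = T

T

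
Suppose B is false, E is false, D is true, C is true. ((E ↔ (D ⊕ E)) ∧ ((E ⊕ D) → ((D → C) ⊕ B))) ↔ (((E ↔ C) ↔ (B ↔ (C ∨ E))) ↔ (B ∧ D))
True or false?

True

D ⊕ E = True ⊕ False = True
E ↔ (D ⊕ E) = False ↔ True = False
E ⊕ D = False ⊕ True = True
D → C = True → True = True
(D → C) ⊕ B = True ⊕ False = True
(E ⊕ D) → ((D → C) ⊕ B) = True → True = True
(E ↔ (D ⊕ E)) ∧ ((E ⊕ D) → ((D → C) ⊕ B)) = False ∧ True = False
E ↔ C = False ↔ True = False
C ∨ E = True ∨ False = True
B ↔ (C ∨ E) = False ↔ True = False
(E ↔ C) ↔ (B ↔ (C ∨ E)) = False ↔ False = True
B ∧ D = False ∧ True = False
((E ↔ C) ↔ (B ↔ (C ∨ E))) ↔ (B ∧ D) = True ↔ False = False
((E ↔ (D ⊕ E)) ∧ ((E ⊕ D) → ((D → C) ⊕ B))) ↔ (((E ↔ C) ↔ (B ↔ (C ∨ E))) ↔ (B ∧ D)) = False ↔ False = True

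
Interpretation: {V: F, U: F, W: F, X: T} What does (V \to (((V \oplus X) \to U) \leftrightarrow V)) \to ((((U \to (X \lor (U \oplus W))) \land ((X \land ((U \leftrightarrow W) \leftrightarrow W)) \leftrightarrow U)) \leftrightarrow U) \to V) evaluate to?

T

V \oplus X = F \oplus T = T
(V \oplus X) \to U = T \to F = F
((V \oplus X) \to U) \leftrightarrow V = F \leftrightarrow F = T
V \to (((V \oplus X) \to U) \leftrightarrow V) = F \to T = T
U \oplus W = F \oplus F = F
X \lor (U \oplus W) = T \lor F = T
U \to (X \lor (U \oplus W)) = F \to T = T
U \leftrightarrow W = F \leftrightarrow F = T
(U \leftrightarrow W) \leftrightarrow W = T \leftrightarrow F = F
X \land ((U \leftrightarrow W) \leftrightarrow W) = T \land F = F
(X \land ((U \leftrightarrow W) \leftrightarrow W)) \leftrightarrow U = F \leftrightarrow F = T
(U \to (X \lor (U \oplus W))) \land ((X \land ((U \leftrightarrow W) \leftrightarrow W)) \leftrightarrow U) = T \land T = T
((U \to (X \lor (U \oplus W))) \land ((X \land ((U \leftrightarrow W) \leftrightarrow W)) \leftrightarrow U)) \leftrightarrow U = T \leftrightarrow F = F
(((U \to (X \lor (U \oplus W))) \land ((X \land ((U \leftrightarrow W) \leftrightarrow W)) \leftrightarrow U)) \leftrightarrow U) \to V = F \to F = T
(V \to (((V \oplus X) \to U) \leftrightarrow V)) \to ((((U \to (X \lor (U \oplus W))) \land ((X \land ((U \leftrightarrow W) \leftrightarrow W)) \leftrightarrow U)) \leftrightarrow U) \to V) = T \to T = T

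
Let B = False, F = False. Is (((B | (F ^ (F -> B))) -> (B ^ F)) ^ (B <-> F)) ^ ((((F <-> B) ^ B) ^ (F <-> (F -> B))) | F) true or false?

F -> B = False -> False = True
F ^ (F -> B) = False ^ True = True
B | (F ^ (F -> B)) = False | True = True
B ^ F = False ^ False = False
(B | (F ^ (F -> B))) -> (B ^ F) = True -> False = False
B <-> F = False <-> False = True
((B | (F ^ (F -> B))) -> (B ^ F)) ^ (B <-> F) = False ^ True = True
F <-> B = False <-> False = True
(F <-> B) ^ B = True ^ False = True
F -> B = False -> False = True
F <-> (F -> B) = False <-> True = False
((F <-> B) ^ B) ^ (F <-> (F -> B)) = True ^ False = True
(((F <-> B) ^ B) ^ (F <-> (F -> B))) | F = True | False = True
(((B | (F ^ (F -> B))) -> (B ^ F)) ^ (B <-> F)) ^ ((((F <-> B) ^ B) ^ (F <-> (F -> B))) | F) = True ^ True = False

False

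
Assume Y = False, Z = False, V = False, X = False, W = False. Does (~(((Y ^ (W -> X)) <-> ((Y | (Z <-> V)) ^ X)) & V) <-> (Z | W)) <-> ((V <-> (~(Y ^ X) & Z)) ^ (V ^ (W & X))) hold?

W -> X = False -> False = True
Y ^ (W -> X) = False ^ True = True
Z <-> V = False <-> False = True
Y | (Z <-> V) = False | True = True
(Y | (Z <-> V)) ^ X = True ^ False = True
(Y ^ (W -> X)) <-> ((Y | (Z <-> V)) ^ X) = True <-> True = True
((Y ^ (W -> X)) <-> ((Y | (Z <-> V)) ^ X)) & V = True & False = False
~(((Y ^ (W -> X)) <-> ((Y | (Z <-> V)) ^ X)) & V) = ~False = True
Z | W = False | False = False
~(((Y ^ (W -> X)) <-> ((Y | (Z <-> V)) ^ X)) & V) <-> (Z | W) = True <-> False = False
Y ^ X = False ^ False = False
~(Y ^ X) = ~False = True
~(Y ^ X) & Z = True & False = False
V <-> (~(Y ^ X) & Z) = False <-> False = True
W & X = False & False = False
V ^ (W & X) = False ^ False = False
(V <-> (~(Y ^ X) & Z)) ^ (V ^ (W & X)) = True ^ False = True
(~(((Y ^ (W -> X)) <-> ((Y | (Z <-> V)) ^ X)) & V) <-> (Z | W)) <-> ((V <-> (~(Y ^ X) & Z)) ^ (V ^ (W & X))) = False <-> True = False

False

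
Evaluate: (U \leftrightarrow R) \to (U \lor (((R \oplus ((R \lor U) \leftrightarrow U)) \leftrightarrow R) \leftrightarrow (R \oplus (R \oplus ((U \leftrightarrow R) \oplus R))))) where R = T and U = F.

Substituting R=T, U=F:
U \leftrightarrow R = F \leftrightarrow T = F
R \lor U = T \lor F = T
(R \lor U) \leftrightarrow U = T \leftrightarrow F = F
R \oplus ((R \lor U) \leftrightarrow U) = T \oplus F = T
(R \oplus ((R \lor U) \leftrightarrow U)) \leftrightarrow R = T \leftrightarrow T = T
U \leftrightarrow R = F \leftrightarrow T = F
(U \leftrightarrow R) \oplus R = F \oplus T = T
R \oplus ((U \leftrightarrow R) \oplus R) = T \oplus T = F
R \oplus (R \oplus ((U \leftrightarrow R) \oplus R)) = T \oplus F = T
((R \oplus ((R \lor U) \leftrightarrow U)) \leftrightarrow R) \leftrightarrow (R \oplus (R \oplus ((U \leftrightarrow R) \oplus R))) = T \leftrightarrow T = T
U \lor (((R \oplus ((R \lor U) \leftrightarrow U)) \leftrightarrow R) \leftrightarrow (R \oplus (R \oplus ((U \leftrightarrow R) \oplus R)))) = F \lor T = T
(U \leftrightarrow R) \to (U \lor (((R \oplus ((R \lor U) \leftrightarrow U)) \leftrightarrow R) \leftrightarrow (R \oplus (R \oplus ((U \leftrightarrow R) \oplus R))))) = F \to T = T

T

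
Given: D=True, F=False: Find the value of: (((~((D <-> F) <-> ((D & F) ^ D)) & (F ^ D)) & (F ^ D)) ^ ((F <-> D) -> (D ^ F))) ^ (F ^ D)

D <-> F = True <-> False = False
D & F = True & False = False
(D & F) ^ D = False ^ True = True
(D <-> F) <-> ((D & F) ^ D) = False <-> True = False
~((D <-> F) <-> ((D & F) ^ D)) = ~False = True
F ^ D = False ^ True = True
~((D <-> F) <-> ((D & F) ^ D)) & (F ^ D) = True & True = True
F ^ D = False ^ True = True
(~((D <-> F) <-> ((D & F) ^ D)) & (F ^ D)) & (F ^ D) = True & True = True
F <-> D = False <-> True = False
D ^ F = True ^ False = True
(F <-> D) -> (D ^ F) = False -> True = True
((~((D <-> F) <-> ((D & F) ^ D)) & (F ^ D)) & (F ^ D)) ^ ((F <-> D) -> (D ^ F)) = True ^ True = False
F ^ D = False ^ True = True
(((~((D <-> F) <-> ((D & F) ^ D)) & (F ^ D)) & (F ^ D)) ^ ((F <-> D) -> (D ^ F))) ^ (F ^ D) = False ^ True = True

True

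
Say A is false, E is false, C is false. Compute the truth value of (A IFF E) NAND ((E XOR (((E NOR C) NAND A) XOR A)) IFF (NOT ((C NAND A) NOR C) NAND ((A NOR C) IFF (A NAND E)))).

A IFF E = False IFF False = True
E NOR C = False NOR False = True
(E NOR C) NAND A = True NAND False = True
((E NOR C) NAND A) XOR A = True XOR False = True
E XOR (((E NOR C) NAND A) XOR A) = False XOR True = True
C NAND A = False NAND False = True
(C NAND A) NOR C = True NOR False = False
NOT ((C NAND A) NOR C) = NOT False = True
A NOR C = False NOR False = True
A NAND E = False NAND False = True
(A NOR C) IFF (A NAND E) = True IFF True = True
NOT ((C NAND A) NOR C) NAND ((A NOR C) IFF (A NAND E)) = True NAND True = False
(E XOR (((E NOR C) NAND A) XOR A)) IFF (NOT ((C NAND A) NOR C) NAND ((A NOR C) IFF (A NAND E))) = True IFF False = False
(A IFF E) NAND ((E XOR (((E NOR C) NAND A) XOR A)) IFF (NOT ((C NAND A) NOR C) NAND ((A NOR C) IFF (A NAND E)))) = True NAND False = True

True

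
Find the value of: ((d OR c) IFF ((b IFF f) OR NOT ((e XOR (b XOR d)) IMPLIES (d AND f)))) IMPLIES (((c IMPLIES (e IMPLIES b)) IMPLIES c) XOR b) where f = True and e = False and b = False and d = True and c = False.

d OR c = True OR False = True
b IFF f = False IFF True = False
b XOR d = False XOR True = True
e XOR (b XOR d) = False XOR True = True
d AND f = True AND True = True
(e XOR (b XOR d)) IMPLIES (d AND f) = True IMPLIES True = True
NOT ((e XOR (b XOR d)) IMPLIES (d AND f)) = NOT True = False
(b IFF f) OR NOT ((e XOR (b XOR d)) IMPLIES (d AND f)) = False OR False = False
(d OR c) IFF ((b IFF f) OR NOT ((e XOR (b XOR d)) IMPLIES (d AND f))) = True IFF False = False
e IMPLIES b = False IMPLIES False = True
c IMPLIES (e IMPLIES b) = False IMPLIES True = True
(c IMPLIES (e IMPLIES b)) IMPLIES c = True IMPLIES False = False
((c IMPLIES (e IMPLIES b)) IMPLIES c) XOR b = False XOR False = False
((d OR c) IFF ((b IFF f) OR NOT ((e XOR (b XOR d)) IMPLIES (d AND f)))) IMPLIES (((c IMPLIES (e IMPLIES b)) IMPLIES c) XOR b) = False IMPLIES False = True

True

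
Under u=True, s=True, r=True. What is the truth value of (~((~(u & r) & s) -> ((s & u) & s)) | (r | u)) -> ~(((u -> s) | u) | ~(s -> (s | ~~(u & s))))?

u & r = True & True = True
~(u & r) = ~True = False
~(u & r) & s = False & True = False
s & u = True & True = True
(s & u) & s = True & True = True
(~(u & r) & s) -> ((s & u) & s) = False -> True = True
~((~(u & r) & s) -> ((s & u) & s)) = ~True = False
r | u = True | True = True
~((~(u & r) & s) -> ((s & u) & s)) | (r | u) = False | True = True
u -> s = True -> True = True
(u -> s) | u = True | True = True
u & s = True & True = True
~(u & s) = ~True = False
~~(u & s) = ~False = True
s | ~~(u & s) = True | True = True
s -> (s | ~~(u & s)) = True -> True = True
~(s -> (s | ~~(u & s))) = ~True = False
((u -> s) | u) | ~(s -> (s | ~~(u & s))) = True | False = True
~(((u -> s) | u) | ~(s -> (s | ~~(u & s)))) = ~True = False
(~((~(u & r) & s) -> ((s & u) & s)) | (r | u)) -> ~(((u -> s) | u) | ~(s -> (s | ~~(u & s)))) = True -> False = False

False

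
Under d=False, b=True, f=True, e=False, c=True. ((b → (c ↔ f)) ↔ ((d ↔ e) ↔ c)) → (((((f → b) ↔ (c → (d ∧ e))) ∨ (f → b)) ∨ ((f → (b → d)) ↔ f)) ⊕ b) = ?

False

c ↔ f = True ↔ True = True
b → (c ↔ f) = True → True = True
d ↔ e = False ↔ False = True
(d ↔ e) ↔ c = True ↔ True = True
(b → (c ↔ f)) ↔ ((d ↔ e) ↔ c) = True ↔ True = True
f → b = True → True = True
d ∧ e = False ∧ False = False
c → (d ∧ e) = True → False = False
(f → b) ↔ (c → (d ∧ e)) = True ↔ False = False
f → b = True → True = True
((f → b) ↔ (c → (d ∧ e))) ∨ (f → b) = False ∨ True = True
b → d = True → False = False
f → (b → d) = True → False = False
(f → (b → d)) ↔ f = False ↔ True = False
(((f → b) ↔ (c → (d ∧ e))) ∨ (f → b)) ∨ ((f → (b → d)) ↔ f) = True ∨ False = True
((((f → b) ↔ (c → (d ∧ e))) ∨ (f → b)) ∨ ((f → (b → d)) ↔ f)) ⊕ b = True ⊕ True = False
((b → (c ↔ f)) ↔ ((d ↔ e) ↔ c)) → (((((f → b) ↔ (c → (d ∧ e))) ∨ (f → b)) ∨ ((f → (b → d)) ↔ f)) ⊕ b) = True → False = False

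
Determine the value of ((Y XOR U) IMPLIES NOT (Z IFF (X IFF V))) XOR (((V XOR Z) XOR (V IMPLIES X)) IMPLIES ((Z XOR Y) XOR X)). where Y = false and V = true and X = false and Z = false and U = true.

false

Substituting Y=false, V=true, X=false, Z=false, U=true:
Y XOR U = false XOR true = true
X IFF V = false IFF true = false
Z IFF (X IFF V) = false IFF false = true
NOT (Z IFF (X IFF V)) = NOT true = false
(Y XOR U) IMPLIES NOT (Z IFF (X IFF V)) = true IMPLIES false = false
V XOR Z = true XOR false = true
V IMPLIES X = true IMPLIES false = false
(V XOR Z) XOR (V IMPLIES X) = true XOR false = true
Z XOR Y = false XOR false = false
(Z XOR Y) XOR X = false XOR false = false
((V XOR Z) XOR (V IMPLIES X)) IMPLIES ((Z XOR Y) XOR X) = true IMPLIES false = false
((Y XOR U) IMPLIES NOT (Z IFF (X IFF V))) XOR (((V XOR Z) XOR (V IMPLIES X)) IMPLIES ((Z XOR Y) XOR X)) = false XOR false = false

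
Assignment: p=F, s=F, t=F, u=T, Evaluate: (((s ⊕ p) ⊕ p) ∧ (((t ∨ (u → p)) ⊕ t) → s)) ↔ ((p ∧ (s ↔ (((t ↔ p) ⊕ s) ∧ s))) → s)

s ⊕ p = F ⊕ F = F
(s ⊕ p) ⊕ p = F ⊕ F = F
u → p = T → F = F
t ∨ (u → p) = F ∨ F = F
(t ∨ (u → p)) ⊕ t = F ⊕ F = F
((t ∨ (u → p)) ⊕ t) → s = F → F = T
((s ⊕ p) ⊕ p) ∧ (((t ∨ (u → p)) ⊕ t) → s) = F ∧ T = F
t ↔ p = F ↔ F = T
(t ↔ p) ⊕ s = T ⊕ F = T
((t ↔ p) ⊕ s) ∧ s = T ∧ F = F
s ↔ (((t ↔ p) ⊕ s) ∧ s) = F ↔ F = T
p ∧ (s ↔ (((t ↔ p) ⊕ s) ∧ s)) = F ∧ T = F
(p ∧ (s ↔ (((t ↔ p) ⊕ s) ∧ s))) → s = F → F = T
(((s ⊕ p) ⊕ p) ∧ (((t ∨ (u → p)) ⊕ t) → s)) ↔ ((p ∧ (s ↔ (((t ↔ p) ⊕ s) ∧ s))) → s) = F ↔ T = F

F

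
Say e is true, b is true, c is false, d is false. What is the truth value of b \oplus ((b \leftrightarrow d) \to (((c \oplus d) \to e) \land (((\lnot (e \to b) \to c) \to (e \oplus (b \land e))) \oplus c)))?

\text{False}

b \leftrightarrow d = \text{True} \leftrightarrow \text{False} = \text{False}
c \oplus d = \text{False} \oplus \text{False} = \text{False}
(c \oplus d) \to e = \text{False} \to \text{True} = \text{True}
e \to b = \text{True} \to \text{True} = \text{True}
\lnot (e \to b) = \lnot \text{True} = \text{False}
\lnot (e \to b) \to c = \text{False} \to \text{False} = \text{True}
b \land e = \text{True} \land \text{True} = \text{True}
e \oplus (b \land e) = \text{True} \oplus \text{True} = \text{False}
(\lnot (e \to b) \to c) \to (e \oplus (b \land e)) = \text{True} \to \text{False} = \text{False}
((\lnot (e \to b) \to c) \to (e \oplus (b \land e))) \oplus c = \text{False} \oplus \text{False} = \text{False}
((c \oplus d) \to e) \land (((\lnot (e \to b) \to c) \to (e \oplus (b \land e))) \oplus c) = \text{True} \land \text{False} = \text{False}
(b \leftrightarrow d) \to (((c \oplus d) \to e) \land (((\lnot (e \to b) \to c) \to (e \oplus (b \land e))) \oplus c)) = \text{False} \to \text{False} = \text{True}
b \oplus ((b \leftrightarrow d) \to (((c \oplus d) \to e) \land (((\lnot (e \to b) \to c) \to (e \oplus (b \land e))) \oplus c))) = \text{True} \oplus \text{True} = \text{False}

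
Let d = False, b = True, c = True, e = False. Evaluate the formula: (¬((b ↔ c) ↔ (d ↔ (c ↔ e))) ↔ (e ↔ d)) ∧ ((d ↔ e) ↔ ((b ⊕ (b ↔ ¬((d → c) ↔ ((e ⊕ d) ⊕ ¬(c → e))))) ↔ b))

b ↔ c = True ↔ True = True
c ↔ e = True ↔ False = False
d ↔ (c ↔ e) = False ↔ False = True
(b ↔ c) ↔ (d ↔ (c ↔ e)) = True ↔ True = True
¬((b ↔ c) ↔ (d ↔ (c ↔ e))) = ¬True = False
e ↔ d = False ↔ False = True
¬((b ↔ c) ↔ (d ↔ (c ↔ e))) ↔ (e ↔ d) = False ↔ True = False
d ↔ e = False ↔ False = True
d → c = False → True = True
e ⊕ d = False ⊕ False = False
c → e = True → False = False
¬(c → e) = ¬False = True
(e ⊕ d) ⊕ ¬(c → e) = False ⊕ True = True
(d → c) ↔ ((e ⊕ d) ⊕ ¬(c → e)) = True ↔ True = True
¬((d → c) ↔ ((e ⊕ d) ⊕ ¬(c → e))) = ¬True = False
b ↔ ¬((d → c) ↔ ((e ⊕ d) ⊕ ¬(c → e))) = True ↔ False = False
b ⊕ (b ↔ ¬((d → c) ↔ ((e ⊕ d) ⊕ ¬(c → e)))) = True ⊕ False = True
(b ⊕ (b ↔ ¬((d → c) ↔ ((e ⊕ d) ⊕ ¬(c → e))))) ↔ b = True ↔ True = True
(d ↔ e) ↔ ((b ⊕ (b ↔ ¬((d → c) ↔ ((e ⊕ d) ⊕ ¬(c → e))))) ↔ b) = True ↔ True = True
(¬((b ↔ c) ↔ (d ↔ (c ↔ e))) ↔ (e ↔ d)) ∧ ((d ↔ e) ↔ ((b ⊕ (b ↔ ¬((d → c) ↔ ((e ⊕ d) ⊕ ¬(c → e))))) ↔ b)) = False ∧ True = False

False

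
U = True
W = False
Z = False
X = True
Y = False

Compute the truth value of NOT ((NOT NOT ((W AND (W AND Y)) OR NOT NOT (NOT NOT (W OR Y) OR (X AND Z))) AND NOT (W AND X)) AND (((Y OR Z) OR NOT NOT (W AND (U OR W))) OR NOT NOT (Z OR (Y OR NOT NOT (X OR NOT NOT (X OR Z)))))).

W AND Y = False AND False = False
W AND (W AND Y) = False AND False = False
W OR Y = False OR False = False
NOT (W OR Y) = NOT False = True
NOT NOT (W OR Y) = NOT True = False
X AND Z = True AND False = False
NOT NOT (W OR Y) OR (X AND Z) = False OR False = False
NOT (NOT NOT (W OR Y) OR (X AND Z)) = NOT False = True
NOT NOT (NOT NOT (W OR Y) OR (X AND Z)) = NOT True = False
(W AND (W AND Y)) OR NOT NOT (NOT NOT (W OR Y) OR (X AND Z)) = False OR False = False
NOT ((W AND (W AND Y)) OR NOT NOT (NOT NOT (W OR Y) OR (X AND Z))) = NOT False = True
NOT NOT ((W AND (W AND Y)) OR NOT NOT (NOT NOT (W OR Y) OR (X AND Z))) = NOT True = False
W AND X = False AND True = False
NOT (W AND X) = NOT False = True
NOT NOT ((W AND (W AND Y)) OR NOT NOT (NOT NOT (W OR Y) OR (X AND Z))) AND NOT (W AND X) = False AND True = False
Y OR Z = False OR False = False
U OR W = True OR False = True
W AND (U OR W) = False AND True = False
NOT (W AND (U OR W)) = NOT False = True
NOT NOT (W AND (U OR W)) = NOT True = False
(Y OR Z) OR NOT NOT (W AND (U OR W)) = False OR False = False
X OR Z = True OR False = True
NOT (X OR Z) = NOT True = False
NOT NOT (X OR Z) = NOT False = True
X OR NOT NOT (X OR Z) = True OR True = True
NOT (X OR NOT NOT (X OR Z)) = NOT True = False
NOT NOT (X OR NOT NOT (X OR Z)) = NOT False = True
Y OR NOT NOT (X OR NOT NOT (X OR Z)) = False OR True = True
Z OR (Y OR NOT NOT (X OR NOT NOT (X OR Z))) = False OR True = True
NOT (Z OR (Y OR NOT NOT (X OR NOT NOT (X OR Z)))) = NOT True = False
NOT NOT (Z OR (Y OR NOT NOT (X OR NOT NOT (X OR Z)))) = NOT False = True
((Y OR Z) OR NOT NOT (W AND (U OR W))) OR NOT NOT (Z OR (Y OR NOT NOT (X OR NOT NOT (X OR Z)))) = False OR True = True
(NOT NOT ((W AND (W AND Y)) OR NOT NOT (NOT NOT (W OR Y) OR (X AND Z))) AND NOT (W AND X)) AND (((Y OR Z) OR NOT NOT (W AND (U OR W))) OR NOT NOT (Z OR (Y OR NOT NOT (X OR NOT NOT (X OR Z))))) = False AND True = False
NOT ((NOT NOT ((W AND (W AND Y)) OR NOT NOT (NOT NOT (W OR Y) OR (X AND Z))) AND NOT (W AND X)) AND (((Y OR Z) OR NOT NOT (W AND (U OR W))) OR NOT NOT (Z OR (Y OR NOT NOT (X OR NOT NOT (X OR Z)))))) = NOT False = True

True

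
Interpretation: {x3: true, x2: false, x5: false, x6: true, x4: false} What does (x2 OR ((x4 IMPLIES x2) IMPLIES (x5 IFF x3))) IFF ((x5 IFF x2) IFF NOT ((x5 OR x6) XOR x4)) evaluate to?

true

Substituting x3=true, x2=false, x5=false, x6=true, x4=false:
x4 IMPLIES x2 = false IMPLIES false = true
x5 IFF x3 = false IFF true = false
(x4 IMPLIES x2) IMPLIES (x5 IFF x3) = true IMPLIES false = false
x2 OR ((x4 IMPLIES x2) IMPLIES (x5 IFF x3)) = false OR false = false
x5 IFF x2 = false IFF false = true
x5 OR x6 = false OR true = true
(x5 OR x6) XOR x4 = true XOR false = true
NOT ((x5 OR x6) XOR x4) = NOT true = false
(x5 IFF x2) IFF NOT ((x5 OR x6) XOR x4) = true IFF false = false
(x2 OR ((x4 IMPLIES x2) IMPLIES (x5 IFF x3))) IFF ((x5 IFF x2) IFF NOT ((x5 OR x6) XOR x4)) = false IFF false = true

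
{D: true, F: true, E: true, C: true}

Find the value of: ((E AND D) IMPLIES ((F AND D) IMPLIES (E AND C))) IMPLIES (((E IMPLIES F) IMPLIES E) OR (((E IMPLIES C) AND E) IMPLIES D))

E AND D = true AND true = true
F AND D = true AND true = true
E AND C = true AND true = true
(F AND D) IMPLIES (E AND C) = true IMPLIES true = true
(E AND D) IMPLIES ((F AND D) IMPLIES (E AND C)) = true IMPLIES true = true
E IMPLIES F = true IMPLIES true = true
(E IMPLIES F) IMPLIES E = true IMPLIES true = true
E IMPLIES C = true IMPLIES true = true
(E IMPLIES C) AND E = true AND true = true
((E IMPLIES C) AND E) IMPLIES D = true IMPLIES true = true
((E IMPLIES F) IMPLIES E) OR (((E IMPLIES C) AND E) IMPLIES D) = true OR true = true
((E AND D) IMPLIES ((F AND D) IMPLIES (E AND C))) IMPLIES (((E IMPLIES F) IMPLIES E) OR (((E IMPLIES C) AND E) IMPLIES D)) = true IMPLIES true = true

true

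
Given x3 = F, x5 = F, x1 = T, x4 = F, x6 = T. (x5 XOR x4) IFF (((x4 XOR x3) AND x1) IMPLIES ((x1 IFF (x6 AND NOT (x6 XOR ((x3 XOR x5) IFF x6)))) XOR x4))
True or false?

F

Substituting x3=F, x5=F, x1=T, x4=F, x6=T:
x5 XOR x4 = F XOR F = F
x4 XOR x3 = F XOR F = F
(x4 XOR x3) AND x1 = F AND T = F
x3 XOR x5 = F XOR F = F
(x3 XOR x5) IFF x6 = F IFF T = F
x6 XOR ((x3 XOR x5) IFF x6) = T XOR F = T
NOT (x6 XOR ((x3 XOR x5) IFF x6)) = NOT T = F
x6 AND NOT (x6 XOR ((x3 XOR x5) IFF x6)) = T AND F = F
x1 IFF (x6 AND NOT (x6 XOR ((x3 XOR x5) IFF x6))) = T IFF F = F
(x1 IFF (x6 AND NOT (x6 XOR ((x3 XOR x5) IFF x6)))) XOR x4 = F XOR F = F
((x4 XOR x3) AND x1) IMPLIES ((x1 IFF (x6 AND NOT (x6 XOR ((x3 XOR x5) IFF x6)))) XOR x4) = F IMPLIES F = T
(x5 XOR x4) IFF (((x4 XOR x3) AND x1) IMPLIES ((x1 IFF (x6 AND NOT (x6 XOR ((x3 XOR x5) IFF x6)))) XOR x4)) = F IFF T = F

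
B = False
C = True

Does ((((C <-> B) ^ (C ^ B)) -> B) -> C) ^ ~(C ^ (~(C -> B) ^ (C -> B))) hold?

False

C <-> B = True <-> False = False
C ^ B = True ^ False = True
(C <-> B) ^ (C ^ B) = False ^ True = True
((C <-> B) ^ (C ^ B)) -> B = True -> False = False
(((C <-> B) ^ (C ^ B)) -> B) -> C = False -> True = True
C -> B = True -> False = False
~(C -> B) = ~False = True
C -> B = True -> False = False
~(C -> B) ^ (C -> B) = True ^ False = True
C ^ (~(C -> B) ^ (C -> B)) = True ^ True = False
~(C ^ (~(C -> B) ^ (C -> B))) = ~False = True
((((C <-> B) ^ (C ^ B)) -> B) -> C) ^ ~(C ^ (~(C -> B) ^ (C -> B))) = True ^ True = False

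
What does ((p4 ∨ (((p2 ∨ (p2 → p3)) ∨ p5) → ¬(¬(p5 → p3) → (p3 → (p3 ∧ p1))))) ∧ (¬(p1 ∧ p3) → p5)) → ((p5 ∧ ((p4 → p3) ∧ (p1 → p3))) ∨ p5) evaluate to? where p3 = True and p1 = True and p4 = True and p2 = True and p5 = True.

True

p2 → p3 = True → True = True
p2 ∨ (p2 → p3) = True ∨ True = True
(p2 ∨ (p2 → p3)) ∨ p5 = True ∨ True = True
p5 → p3 = True → True = True
¬(p5 → p3) = ¬True = False
p3 ∧ p1 = True ∧ True = True
p3 → (p3 ∧ p1) = True → True = True
¬(p5 → p3) → (p3 → (p3 ∧ p1)) = False → True = True
¬(¬(p5 → p3) → (p3 → (p3 ∧ p1))) = ¬True = False
((p2 ∨ (p2 → p3)) ∨ p5) → ¬(¬(p5 → p3) → (p3 → (p3 ∧ p1))) = True → False = False
p4 ∨ (((p2 ∨ (p2 → p3)) ∨ p5) → ¬(¬(p5 → p3) → (p3 → (p3 ∧ p1)))) = True ∨ False = True
p1 ∧ p3 = True ∧ True = True
¬(p1 ∧ p3) = ¬True = False
¬(p1 ∧ p3) → p5 = False → True = True
(p4 ∨ (((p2 ∨ (p2 → p3)) ∨ p5) → ¬(¬(p5 → p3) → (p3 → (p3 ∧ p1))))) ∧ (¬(p1 ∧ p3) → p5) = True ∧ True = True
p4 → p3 = True → True = True
p1 → p3 = True → True = True
(p4 → p3) ∧ (p1 → p3) = True ∧ True = True
p5 ∧ ((p4 → p3) ∧ (p1 → p3)) = True ∧ True = True
(p5 ∧ ((p4 → p3) ∧ (p1 → p3))) ∨ p5 = True ∨ True = True
((p4 ∨ (((p2 ∨ (p2 → p3)) ∨ p5) → ¬(¬(p5 → p3) → (p3 → (p3 ∧ p1))))) ∧ (¬(p1 ∧ p3) → p5)) → ((p5 ∧ ((p4 → p3) ∧ (p1 → p3))) ∨ p5) = True → True = True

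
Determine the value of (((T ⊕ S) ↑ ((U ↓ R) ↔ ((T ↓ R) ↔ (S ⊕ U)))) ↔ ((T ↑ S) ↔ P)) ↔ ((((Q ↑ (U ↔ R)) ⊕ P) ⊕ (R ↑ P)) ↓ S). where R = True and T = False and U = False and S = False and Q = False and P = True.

True

T ⊕ S = False ⊕ False = False
U ↓ R = False ↓ True = False
T ↓ R = False ↓ True = False
S ⊕ U = False ⊕ False = False
(T ↓ R) ↔ (S ⊕ U) = False ↔ False = True
(U ↓ R) ↔ ((T ↓ R) ↔ (S ⊕ U)) = False ↔ True = False
(T ⊕ S) ↑ ((U ↓ R) ↔ ((T ↓ R) ↔ (S ⊕ U))) = False ↑ False = True
T ↑ S = False ↑ False = True
(T ↑ S) ↔ P = True ↔ True = True
((T ⊕ S) ↑ ((U ↓ R) ↔ ((T ↓ R) ↔ (S ⊕ U)))) ↔ ((T ↑ S) ↔ P) = True ↔ True = True
U ↔ R = False ↔ True = False
Q ↑ (U ↔ R) = False ↑ False = True
(Q ↑ (U ↔ R)) ⊕ P = True ⊕ True = False
R ↑ P = True ↑ True = False
((Q ↑ (U ↔ R)) ⊕ P) ⊕ (R ↑ P) = False ⊕ False = False
(((Q ↑ (U ↔ R)) ⊕ P) ⊕ (R ↑ P)) ↓ S = False ↓ False = True
(((T ⊕ S) ↑ ((U ↓ R) ↔ ((T ↓ R) ↔ (S ⊕ U)))) ↔ ((T ↑ S) ↔ P)) ↔ ((((Q ↑ (U ↔ R)) ⊕ P) ⊕ (R ↑ P)) ↓ S) = True ↔ True = True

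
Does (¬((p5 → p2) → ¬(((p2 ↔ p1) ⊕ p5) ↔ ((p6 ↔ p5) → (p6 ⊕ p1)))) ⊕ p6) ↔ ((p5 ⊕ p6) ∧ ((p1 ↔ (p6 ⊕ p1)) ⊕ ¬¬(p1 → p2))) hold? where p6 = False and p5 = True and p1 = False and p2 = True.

p5 → p2 = True → True = True
p2 ↔ p1 = True ↔ False = False
(p2 ↔ p1) ⊕ p5 = False ⊕ True = True
p6 ↔ p5 = False ↔ True = False
p6 ⊕ p1 = False ⊕ False = False
(p6 ↔ p5) → (p6 ⊕ p1) = False → False = True
((p2 ↔ p1) ⊕ p5) ↔ ((p6 ↔ p5) → (p6 ⊕ p1)) = True ↔ True = True
¬(((p2 ↔ p1) ⊕ p5) ↔ ((p6 ↔ p5) → (p6 ⊕ p1))) = ¬True = False
(p5 → p2) → ¬(((p2 ↔ p1) ⊕ p5) ↔ ((p6 ↔ p5) → (p6 ⊕ p1))) = True → False = False
¬((p5 → p2) → ¬(((p2 ↔ p1) ⊕ p5) ↔ ((p6 ↔ p5) → (p6 ⊕ p1)))) = ¬False = True
¬((p5 → p2) → ¬(((p2 ↔ p1) ⊕ p5) ↔ ((p6 ↔ p5) → (p6 ⊕ p1)))) ⊕ p6 = True ⊕ False = True
p5 ⊕ p6 = True ⊕ False = True
p6 ⊕ p1 = False ⊕ False = False
p1 ↔ (p6 ⊕ p1) = False ↔ False = True
p1 → p2 = False → True = True
¬(p1 → p2) = ¬True = False
¬¬(p1 → p2) = ¬False = True
(p1 ↔ (p6 ⊕ p1)) ⊕ ¬¬(p1 → p2) = True ⊕ True = False
(p5 ⊕ p6) ∧ ((p1 ↔ (p6 ⊕ p1)) ⊕ ¬¬(p1 → p2)) = True ∧ False = False
(¬((p5 → p2) → ¬(((p2 ↔ p1) ⊕ p5) ↔ ((p6 ↔ p5) → (p6 ⊕ p1)))) ⊕ p6) ↔ ((p5 ⊕ p6) ∧ ((p1 ↔ (p6 ⊕ p1)) ⊕ ¬¬(p1 → p2))) = True ↔ False = False

False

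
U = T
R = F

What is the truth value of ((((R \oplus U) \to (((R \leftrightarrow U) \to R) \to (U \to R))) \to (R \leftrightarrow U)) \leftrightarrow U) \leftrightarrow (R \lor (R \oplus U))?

T

Substituting U=T, R=F:
R \oplus U = F \oplus T = T
R \leftrightarrow U = F \leftrightarrow T = F
(R \leftrightarrow U) \to R = F \to F = T
U \to R = T \to F = F
((R \leftrightarrow U) \to R) \to (U \to R) = T \to F = F
(R \oplus U) \to (((R \leftrightarrow U) \to R) \to (U \to R)) = T \to F = F
R \leftrightarrow U = F \leftrightarrow T = F
((R \oplus U) \to (((R \leftrightarrow U) \to R) \to (U \to R))) \to (R \leftrightarrow U) = F \to F = T
(((R \oplus U) \to (((R \leftrightarrow U) \to R) \to (U \to R))) \to (R \leftrightarrow U)) \leftrightarrow U = T \leftrightarrow T = T
R \oplus U = F \oplus T = T
R \lor (R \oplus U) = F \lor T = T
((((R \oplus U) \to (((R \leftrightarrow U) \to R) \to (U \to R))) \to (R \leftrightarrow U)) \leftrightarrow U) \leftrightarrow (R \lor (R \oplus U)) = T \leftrightarrow T = T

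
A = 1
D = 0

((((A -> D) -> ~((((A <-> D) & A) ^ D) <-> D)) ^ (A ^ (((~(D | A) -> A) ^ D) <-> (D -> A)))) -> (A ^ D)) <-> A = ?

1

A -> D = 1 -> 0 = 0
A <-> D = 1 <-> 0 = 0
(A <-> D) & A = 0 & 1 = 0
((A <-> D) & A) ^ D = 0 ^ 0 = 0
(((A <-> D) & A) ^ D) <-> D = 0 <-> 0 = 1
~((((A <-> D) & A) ^ D) <-> D) = ~1 = 0
(A -> D) -> ~((((A <-> D) & A) ^ D) <-> D) = 0 -> 0 = 1
D | A = 0 | 1 = 1
~(D | A) = ~1 = 0
~(D | A) -> A = 0 -> 1 = 1
(~(D | A) -> A) ^ D = 1 ^ 0 = 1
D -> A = 0 -> 1 = 1
((~(D | A) -> A) ^ D) <-> (D -> A) = 1 <-> 1 = 1
A ^ (((~(D | A) -> A) ^ D) <-> (D -> A)) = 1 ^ 1 = 0
((A -> D) -> ~((((A <-> D) & A) ^ D) <-> D)) ^ (A ^ (((~(D | A) -> A) ^ D) <-> (D -> A))) = 1 ^ 0 = 1
A ^ D = 1 ^ 0 = 1
(((A -> D) -> ~((((A <-> D) & A) ^ D) <-> D)) ^ (A ^ (((~(D | A) -> A) ^ D) <-> (D -> A)))) -> (A ^ D) = 1 -> 1 = 1
((((A -> D) -> ~((((A <-> D) & A) ^ D) <-> D)) ^ (A ^ (((~(D | A) -> A) ^ D) <-> (D -> A)))) -> (A ^ D)) <-> A = 1 <-> 1 = 1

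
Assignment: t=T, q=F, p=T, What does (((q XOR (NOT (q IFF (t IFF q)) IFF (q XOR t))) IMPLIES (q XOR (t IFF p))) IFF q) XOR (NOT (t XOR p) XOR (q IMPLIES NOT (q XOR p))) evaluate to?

F

Substituting t=T, q=F, p=T:
t IFF q = T IFF F = F
q IFF (t IFF q) = F IFF F = T
NOT (q IFF (t IFF q)) = NOT T = F
q XOR t = F XOR T = T
NOT (q IFF (t IFF q)) IFF (q XOR t) = F IFF T = F
q XOR (NOT (q IFF (t IFF q)) IFF (q XOR t)) = F XOR F = F
t IFF p = T IFF T = T
q XOR (t IFF p) = F XOR T = T
(q XOR (NOT (q IFF (t IFF q)) IFF (q XOR t))) IMPLIES (q XOR (t IFF p)) = F IMPLIES T = T
((q XOR (NOT (q IFF (t IFF q)) IFF (q XOR t))) IMPLIES (q XOR (t IFF p))) IFF q = T IFF F = F
t XOR p = T XOR T = F
NOT (t XOR p) = NOT F = T
q XOR p = F XOR T = T
NOT (q XOR p) = NOT T = F
q IMPLIES NOT (q XOR p) = F IMPLIES F = T
NOT (t XOR p) XOR (q IMPLIES NOT (q XOR p)) = T XOR T = F
(((q XOR (NOT (q IFF (t IFF q)) IFF (q XOR t))) IMPLIES (q XOR (t IFF p))) IFF q) XOR (NOT (t XOR p) XOR (q IMPLIES NOT (q XOR p))) = F XOR F = F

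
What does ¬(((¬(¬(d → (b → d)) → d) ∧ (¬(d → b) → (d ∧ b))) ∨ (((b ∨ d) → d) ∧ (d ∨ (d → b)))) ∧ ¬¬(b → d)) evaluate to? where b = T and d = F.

T

b → d = T → F = F
d → (b → d) = F → F = T
¬(d → (b → d)) = ¬T = F
¬(d → (b → d)) → d = F → F = T
¬(¬(d → (b → d)) → d) = ¬T = F
d → b = F → T = T
¬(d → b) = ¬T = F
d ∧ b = F ∧ T = F
¬(d → b) → (d ∧ b) = F → F = T
¬(¬(d → (b → d)) → d) ∧ (¬(d → b) → (d ∧ b)) = F ∧ T = F
b ∨ d = T ∨ F = T
(b ∨ d) → d = T → F = F
d → b = F → T = T
d ∨ (d → b) = F ∨ T = T
((b ∨ d) → d) ∧ (d ∨ (d → b)) = F ∧ T = F
(¬(¬(d → (b → d)) → d) ∧ (¬(d → b) → (d ∧ b))) ∨ (((b ∨ d) → d) ∧ (d ∨ (d → b))) = F ∨ F = F
b → d = T → F = F
¬(b → d) = ¬F = T
¬¬(b → d) = ¬T = F
((¬(¬(d → (b → d)) → d) ∧ (¬(d → b) → (d ∧ b))) ∨ (((b ∨ d) → d) ∧ (d ∨ (d → b)))) ∧ ¬¬(b → d) = F ∧ F = F
¬(((¬(¬(d → (b → d)) → d) ∧ (¬(d → b) → (d ∧ b))) ∨ (((b ∨ d) → d) ∧ (d ∨ (d → b)))) ∧ ¬¬(b → d)) = ¬F = T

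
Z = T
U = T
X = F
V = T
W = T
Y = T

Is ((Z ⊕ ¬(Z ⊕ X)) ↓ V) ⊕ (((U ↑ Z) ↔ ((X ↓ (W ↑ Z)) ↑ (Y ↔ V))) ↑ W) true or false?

F

Z ⊕ X = T ⊕ F = T
¬(Z ⊕ X) = ¬T = F
Z ⊕ ¬(Z ⊕ X) = T ⊕ F = T
(Z ⊕ ¬(Z ⊕ X)) ↓ V = T ↓ T = F
U ↑ Z = T ↑ T = F
W ↑ Z = T ↑ T = F
X ↓ (W ↑ Z) = F ↓ F = T
Y ↔ V = T ↔ T = T
(X ↓ (W ↑ Z)) ↑ (Y ↔ V) = T ↑ T = F
(U ↑ Z) ↔ ((X ↓ (W ↑ Z)) ↑ (Y ↔ V)) = F ↔ F = T
((U ↑ Z) ↔ ((X ↓ (W ↑ Z)) ↑ (Y ↔ V))) ↑ W = T ↑ T = F
((Z ⊕ ¬(Z ⊕ X)) ↓ V) ⊕ (((U ↑ Z) ↔ ((X ↓ (W ↑ Z)) ↑ (Y ↔ V))) ↑ W) = F ⊕ F = F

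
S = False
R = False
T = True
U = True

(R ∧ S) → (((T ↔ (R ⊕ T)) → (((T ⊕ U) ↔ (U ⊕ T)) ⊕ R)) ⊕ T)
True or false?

R ∧ S = False ∧ False = False
R ⊕ T = False ⊕ True = True
T ↔ (R ⊕ T) = True ↔ True = True
T ⊕ U = True ⊕ True = False
U ⊕ T = True ⊕ True = False
(T ⊕ U) ↔ (U ⊕ T) = False ↔ False = True
((T ⊕ U) ↔ (U ⊕ T)) ⊕ R = True ⊕ False = True
(T ↔ (R ⊕ T)) → (((T ⊕ U) ↔ (U ⊕ T)) ⊕ R) = True → True = True
((T ↔ (R ⊕ T)) → (((T ⊕ U) ↔ (U ⊕ T)) ⊕ R)) ⊕ T = True ⊕ True = False
(R ∧ S) → (((T ↔ (R ⊕ T)) → (((T ⊕ U) ↔ (U ⊕ T)) ⊕ R)) ⊕ T) = False → False = True

True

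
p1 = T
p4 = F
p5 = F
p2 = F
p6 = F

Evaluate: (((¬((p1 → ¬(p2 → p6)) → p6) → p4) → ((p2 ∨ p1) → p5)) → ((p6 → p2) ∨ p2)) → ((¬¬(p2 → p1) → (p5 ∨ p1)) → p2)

p2 → p6 = F → F = T
¬(p2 → p6) = ¬T = F
p1 → ¬(p2 → p6) = T → F = F
(p1 → ¬(p2 → p6)) → p6 = F → F = T
¬((p1 → ¬(p2 → p6)) → p6) = ¬T = F
¬((p1 → ¬(p2 → p6)) → p6) → p4 = F → F = T
p2 ∨ p1 = F ∨ T = T
(p2 ∨ p1) → p5 = T → F = F
(¬((p1 → ¬(p2 → p6)) → p6) → p4) → ((p2 ∨ p1) → p5) = T → F = F
p6 → p2 = F → F = T
(p6 → p2) ∨ p2 = T ∨ F = T
((¬((p1 → ¬(p2 → p6)) → p6) → p4) → ((p2 ∨ p1) → p5)) → ((p6 → p2) ∨ p2) = F → T = T
p2 → p1 = F → T = T
¬(p2 → p1) = ¬T = F
¬¬(p2 → p1) = ¬F = T
p5 ∨ p1 = F ∨ T = T
¬¬(p2 → p1) → (p5 ∨ p1) = T → T = T
(¬¬(p2 → p1) → (p5 ∨ p1)) → p2 = T → F = F
(((¬((p1 → ¬(p2 → p6)) → p6) → p4) → ((p2 ∨ p1) → p5)) → ((p6 → p2) ∨ p2)) → ((¬¬(p2 → p1) → (p5 ∨ p1)) → p2) = T → F = F

F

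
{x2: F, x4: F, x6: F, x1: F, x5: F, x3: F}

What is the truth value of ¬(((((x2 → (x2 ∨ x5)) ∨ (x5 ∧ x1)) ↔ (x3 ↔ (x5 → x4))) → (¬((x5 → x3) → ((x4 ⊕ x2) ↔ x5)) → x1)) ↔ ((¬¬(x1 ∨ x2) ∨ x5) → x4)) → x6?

x2 ∨ x5 = F ∨ F = F
x2 → (x2 ∨ x5) = F → F = T
x5 ∧ x1 = F ∧ F = F
(x2 → (x2 ∨ x5)) ∨ (x5 ∧ x1) = T ∨ F = T
x5 → x4 = F → F = T
x3 ↔ (x5 → x4) = F ↔ T = F
((x2 → (x2 ∨ x5)) ∨ (x5 ∧ x1)) ↔ (x3 ↔ (x5 → x4)) = T ↔ F = F
x5 → x3 = F → F = T
x4 ⊕ x2 = F ⊕ F = F
(x4 ⊕ x2) ↔ x5 = F ↔ F = T
(x5 → x3) → ((x4 ⊕ x2) ↔ x5) = T → T = T
¬((x5 → x3) → ((x4 ⊕ x2) ↔ x5)) = ¬T = F
¬((x5 → x3) → ((x4 ⊕ x2) ↔ x5)) → x1 = F → F = T
(((x2 → (x2 ∨ x5)) ∨ (x5 ∧ x1)) ↔ (x3 ↔ (x5 → x4))) → (¬((x5 → x3) → ((x4 ⊕ x2) ↔ x5)) → x1) = F → T = T
x1 ∨ x2 = F ∨ F = F
¬(x1 ∨ x2) = ¬F = T
¬¬(x1 ∨ x2) = ¬T = F
¬¬(x1 ∨ x2) ∨ x5 = F ∨ F = F
(¬¬(x1 ∨ x2) ∨ x5) → x4 = F → F = T
((((x2 → (x2 ∨ x5)) ∨ (x5 ∧ x1)) ↔ (x3 ↔ (x5 → x4))) → (¬((x5 → x3) → ((x4 ⊕ x2) ↔ x5)) → x1)) ↔ ((¬¬(x1 ∨ x2) ∨ x5) → x4) = T ↔ T = T
¬(((((x2 → (x2 ∨ x5)) ∨ (x5 ∧ x1)) ↔ (x3 ↔ (x5 → x4))) → (¬((x5 → x3) → ((x4 ⊕ x2) ↔ x5)) → x1)) ↔ ((¬¬(x1 ∨ x2) ∨ x5) → x4)) = ¬T = F
¬(((((x2 → (x2 ∨ x5)) ∨ (x5 ∧ x1)) ↔ (x3 ↔ (x5 → x4))) → (¬((x5 → x3) → ((x4 ⊕ x2) ↔ x5)) → x1)) ↔ ((¬¬(x1 ∨ x2) ∨ x5) → x4)) → x6 = F → F = T

T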